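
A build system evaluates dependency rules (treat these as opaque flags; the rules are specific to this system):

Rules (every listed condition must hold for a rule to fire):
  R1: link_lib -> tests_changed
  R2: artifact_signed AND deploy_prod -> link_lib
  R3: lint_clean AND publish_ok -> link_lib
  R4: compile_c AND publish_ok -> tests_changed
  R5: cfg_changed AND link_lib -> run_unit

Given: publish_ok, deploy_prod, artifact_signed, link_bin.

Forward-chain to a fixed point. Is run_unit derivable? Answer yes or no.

no

Round 1 — R2, derive link_lib.
Round 2 — R1, derive tests_changed.
Fixed point reached. run_unit is concluded only by R5; R5 needs cfg_changed (never derived).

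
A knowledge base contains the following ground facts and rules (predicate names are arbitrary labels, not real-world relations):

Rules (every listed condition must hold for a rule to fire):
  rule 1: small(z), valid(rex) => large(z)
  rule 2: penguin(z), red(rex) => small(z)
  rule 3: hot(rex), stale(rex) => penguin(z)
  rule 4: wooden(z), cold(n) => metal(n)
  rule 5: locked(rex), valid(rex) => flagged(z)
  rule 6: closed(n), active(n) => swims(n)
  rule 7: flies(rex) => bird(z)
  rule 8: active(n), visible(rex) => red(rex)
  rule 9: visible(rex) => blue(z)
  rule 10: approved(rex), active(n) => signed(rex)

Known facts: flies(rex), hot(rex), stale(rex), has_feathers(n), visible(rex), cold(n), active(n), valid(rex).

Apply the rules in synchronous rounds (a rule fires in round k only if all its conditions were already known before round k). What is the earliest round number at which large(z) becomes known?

3

Round 1: rule 3 [hot(rex), stale(rex) => penguin(z)]; rule 7 [flies(rex) => bird(z)]; rule 8 [active(n), visible(rex) => red(rex)]; rule 9 [visible(rex) => blue(z)]. New: penguin(z), bird(z), red(rex), blue(z).
Round 2: rule 2 [penguin(z), red(rex) => small(z)]. New: small(z).
Round 3: rule 1 [small(z), valid(rex) => large(z)]. New: large(z).
large(z) first appears in round 3.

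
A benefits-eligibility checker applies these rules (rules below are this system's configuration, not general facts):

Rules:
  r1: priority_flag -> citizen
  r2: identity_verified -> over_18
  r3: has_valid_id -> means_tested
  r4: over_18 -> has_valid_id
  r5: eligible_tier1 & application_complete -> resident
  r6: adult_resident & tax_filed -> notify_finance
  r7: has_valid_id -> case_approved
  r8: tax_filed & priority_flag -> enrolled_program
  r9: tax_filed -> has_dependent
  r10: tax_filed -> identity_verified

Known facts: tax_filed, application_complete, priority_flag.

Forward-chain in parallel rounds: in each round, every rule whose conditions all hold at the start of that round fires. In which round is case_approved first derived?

Round 1: r1 [priority_flag -> citizen]; r8 [tax_filed & priority_flag -> enrolled_program]; r9 [tax_filed -> has_dependent]; r10 [tax_filed -> identity_verified]. Adds citizen, enrolled_program, has_dependent, identity_verified.
Round 2: r2 [identity_verified -> over_18]. Adds over_18.
Round 3: r4 [over_18 -> has_valid_id]. Adds has_valid_id.
Round 4: r3 [has_valid_id -> means_tested]; r7 [has_valid_id -> case_approved]. Adds means_tested, case_approved.
case_approved first appears in round 4.

4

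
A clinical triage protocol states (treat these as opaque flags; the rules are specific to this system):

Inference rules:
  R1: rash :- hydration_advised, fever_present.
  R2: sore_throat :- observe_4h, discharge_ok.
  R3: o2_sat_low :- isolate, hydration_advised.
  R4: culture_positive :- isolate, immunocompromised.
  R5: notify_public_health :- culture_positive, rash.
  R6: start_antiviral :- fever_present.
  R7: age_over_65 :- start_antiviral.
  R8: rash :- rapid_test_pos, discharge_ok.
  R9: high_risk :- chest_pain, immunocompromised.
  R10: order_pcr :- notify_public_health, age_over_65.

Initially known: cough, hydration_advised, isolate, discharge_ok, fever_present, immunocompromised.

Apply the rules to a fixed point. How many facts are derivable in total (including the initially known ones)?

Round 1 — R1, R3, R4, R6, derive rash, o2_sat_low, culture_positive, start_antiviral.
Round 2 — R5, R7, derive notify_public_health, age_over_65.
Round 3 — R10, derive order_pcr.
Closure: {age_over_65, cough, culture_positive, discharge_ok, fever_present, hydration_advised, immunocompromised, isolate, notify_public_health, o2_sat_low, order_pcr, rash, start_antiviral} — 13 facts.

13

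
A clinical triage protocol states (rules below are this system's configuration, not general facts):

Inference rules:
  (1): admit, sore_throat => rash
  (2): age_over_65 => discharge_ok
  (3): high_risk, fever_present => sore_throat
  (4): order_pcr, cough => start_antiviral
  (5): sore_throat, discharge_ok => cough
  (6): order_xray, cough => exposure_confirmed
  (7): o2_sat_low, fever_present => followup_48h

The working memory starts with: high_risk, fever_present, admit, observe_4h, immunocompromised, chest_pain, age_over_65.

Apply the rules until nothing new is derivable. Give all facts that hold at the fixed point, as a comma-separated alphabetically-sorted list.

[1] (2) [age_over_65 => discharge_ok]; (3) [high_risk, fever_present => sore_throat]. ⇒ new: discharge_ok, sore_throat.
[2] (1) [admit, sore_throat => rash]; (5) [sore_throat, discharge_ok => cough]. ⇒ new: rash, cough.

admit, age_over_65, chest_pain, cough, discharge_ok, fever_present, high_risk, immunocompromised, observe_4h, rash, sore_throat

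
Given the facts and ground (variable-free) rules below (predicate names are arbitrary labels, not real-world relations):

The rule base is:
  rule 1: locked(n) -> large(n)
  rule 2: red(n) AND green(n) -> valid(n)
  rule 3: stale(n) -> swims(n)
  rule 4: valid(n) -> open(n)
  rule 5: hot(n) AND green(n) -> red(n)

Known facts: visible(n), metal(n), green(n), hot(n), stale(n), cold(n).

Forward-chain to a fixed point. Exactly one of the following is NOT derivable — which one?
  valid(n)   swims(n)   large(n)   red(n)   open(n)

large(n)

Round 1: rule 3 [stale(n) -> swims(n)]; rule 5 [hot(n) AND green(n) -> red(n)]. New: swims(n), red(n).
Round 2: rule 2 [red(n) AND green(n) -> valid(n)]. New: valid(n).
Round 3: rule 4 [valid(n) -> open(n)]. New: open(n).
Derived: open(n) (round 3), red(n) (round 1), valid(n) (round 2), swims(n) (round 1). large(n) never appears in any round.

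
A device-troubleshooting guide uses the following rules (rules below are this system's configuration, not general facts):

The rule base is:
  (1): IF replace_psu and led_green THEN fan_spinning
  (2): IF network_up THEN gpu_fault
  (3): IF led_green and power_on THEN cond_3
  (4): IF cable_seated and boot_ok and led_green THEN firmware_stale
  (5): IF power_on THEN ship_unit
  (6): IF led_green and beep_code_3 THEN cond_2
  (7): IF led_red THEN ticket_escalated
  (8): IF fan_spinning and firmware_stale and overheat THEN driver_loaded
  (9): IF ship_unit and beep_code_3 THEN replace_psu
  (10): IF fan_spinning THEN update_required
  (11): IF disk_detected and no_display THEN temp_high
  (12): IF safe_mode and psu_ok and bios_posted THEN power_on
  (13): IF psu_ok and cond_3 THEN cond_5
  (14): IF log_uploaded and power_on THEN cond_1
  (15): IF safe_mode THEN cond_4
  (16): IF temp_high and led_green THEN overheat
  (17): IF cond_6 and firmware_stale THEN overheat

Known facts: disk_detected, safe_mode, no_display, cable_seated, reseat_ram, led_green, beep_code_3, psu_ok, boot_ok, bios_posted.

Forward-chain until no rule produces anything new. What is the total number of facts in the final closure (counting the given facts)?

Round 1 fires (4), (6), (11), (12), (15), giving firmware_stale, cond_2, temp_high, power_on, cond_4.
Round 2 fires (3), (5), (16), giving cond_3, ship_unit, overheat.
Round 3 fires (9), (13), giving replace_psu, cond_5.
Round 4 fires (1), giving fan_spinning.
Round 5 fires (8), (10), giving driver_loaded, update_required.
Closure: {beep_code_3, bios_posted, boot_ok, cable_seated, cond_2, cond_3, cond_4, cond_5, disk_detected, driver_loaded, fan_spinning, firmware_stale, led_green, no_display, overheat, power_on, psu_ok, replace_psu, reseat_ram, safe_mode, ship_unit, temp_high, update_required} — 23 facts.

23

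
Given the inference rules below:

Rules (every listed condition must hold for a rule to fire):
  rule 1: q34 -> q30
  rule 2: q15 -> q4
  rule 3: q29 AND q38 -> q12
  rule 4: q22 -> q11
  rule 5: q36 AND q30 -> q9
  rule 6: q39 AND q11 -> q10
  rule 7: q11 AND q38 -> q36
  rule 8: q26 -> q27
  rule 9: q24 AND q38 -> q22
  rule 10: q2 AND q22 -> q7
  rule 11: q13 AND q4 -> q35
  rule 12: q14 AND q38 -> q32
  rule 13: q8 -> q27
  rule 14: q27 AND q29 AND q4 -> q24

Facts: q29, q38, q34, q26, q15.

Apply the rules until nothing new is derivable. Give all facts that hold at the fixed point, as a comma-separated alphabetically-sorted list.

Round 1: rule 1 [q34 -> q30]; rule 2 [q15 -> q4]; rule 3 [q29 AND q38 -> q12]; rule 8 [q26 -> q27]. New: q30, q4, q12, q27.
Round 2: rule 14 [q27 AND q29 AND q4 -> q24]. New: q24.
Round 3: rule 9 [q24 AND q38 -> q22]. New: q22.
Round 4: rule 4 [q22 -> q11]. New: q11.
Round 5: rule 7 [q11 AND q38 -> q36]. New: q36.
Round 6: rule 5 [q36 AND q30 -> q9]. New: q9.

q11, q12, q15, q22, q24, q26, q27, q29, q30, q34, q36, q38, q4, q9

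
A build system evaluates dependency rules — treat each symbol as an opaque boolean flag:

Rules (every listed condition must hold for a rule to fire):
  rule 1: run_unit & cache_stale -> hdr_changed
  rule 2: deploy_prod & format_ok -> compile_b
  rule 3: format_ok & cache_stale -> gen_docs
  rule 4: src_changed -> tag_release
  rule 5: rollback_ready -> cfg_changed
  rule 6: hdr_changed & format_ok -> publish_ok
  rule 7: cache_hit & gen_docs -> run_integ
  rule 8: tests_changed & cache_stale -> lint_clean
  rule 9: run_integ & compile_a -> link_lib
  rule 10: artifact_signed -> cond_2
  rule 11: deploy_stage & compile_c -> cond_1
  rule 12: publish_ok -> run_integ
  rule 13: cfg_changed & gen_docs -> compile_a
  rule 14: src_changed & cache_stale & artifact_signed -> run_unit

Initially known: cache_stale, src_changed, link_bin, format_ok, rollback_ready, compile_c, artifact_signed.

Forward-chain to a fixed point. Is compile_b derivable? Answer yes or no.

no

[1] rule 3 [format_ok & cache_stale -> gen_docs]; rule 4 [src_changed -> tag_release]; rule 5 [rollback_ready -> cfg_changed]; rule 10 [artifact_signed -> cond_2]; rule 14 [src_changed & cache_stale & artifact_signed -> run_unit]. ⇒ new: gen_docs, tag_release, cfg_changed, cond_2, run_unit.
[2] rule 1 [run_unit & cache_stale -> hdr_changed]; rule 13 [cfg_changed & gen_docs -> compile_a]. ⇒ new: hdr_changed, compile_a.
[3] rule 6 [hdr_changed & format_ok -> publish_ok]. ⇒ new: publish_ok.
[4] rule 12 [publish_ok -> run_integ]. ⇒ new: run_integ.
[5] rule 9 [run_integ & compile_a -> link_lib]. ⇒ new: link_lib.
Fixed point reached. compile_b is concluded only by rule 2; rule 2 needs deploy_prod (never derived).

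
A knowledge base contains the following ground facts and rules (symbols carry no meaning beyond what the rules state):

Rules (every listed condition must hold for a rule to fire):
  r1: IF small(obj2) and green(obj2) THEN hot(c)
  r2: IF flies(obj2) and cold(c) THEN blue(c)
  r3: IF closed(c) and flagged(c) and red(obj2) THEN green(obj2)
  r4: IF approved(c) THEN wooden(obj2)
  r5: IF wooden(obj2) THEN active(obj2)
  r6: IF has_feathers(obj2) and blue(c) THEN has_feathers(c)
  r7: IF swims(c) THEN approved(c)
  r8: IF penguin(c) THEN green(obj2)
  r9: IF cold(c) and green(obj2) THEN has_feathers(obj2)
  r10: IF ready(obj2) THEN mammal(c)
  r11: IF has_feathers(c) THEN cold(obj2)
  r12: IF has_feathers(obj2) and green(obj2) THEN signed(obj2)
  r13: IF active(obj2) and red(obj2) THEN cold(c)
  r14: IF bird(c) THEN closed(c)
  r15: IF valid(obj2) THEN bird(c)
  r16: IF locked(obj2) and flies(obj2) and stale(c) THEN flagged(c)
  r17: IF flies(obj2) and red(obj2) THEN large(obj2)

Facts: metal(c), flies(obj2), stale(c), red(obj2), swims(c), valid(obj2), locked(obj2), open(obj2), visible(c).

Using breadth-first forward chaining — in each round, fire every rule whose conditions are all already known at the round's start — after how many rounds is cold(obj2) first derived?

7

[1] r7 [IF swims(c) THEN approved(c)]; r15 [IF valid(obj2) THEN bird(c)]; r16 [IF locked(obj2) and flies(obj2) and stale(c) THEN flagged(c)]; r17 [IF flies(obj2) and red(obj2) THEN large(obj2)]. ⇒ new: approved(c), bird(c), flagged(c), large(obj2).
[2] r4 [IF approved(c) THEN wooden(obj2)]; r14 [IF bird(c) THEN closed(c)]. ⇒ new: wooden(obj2), closed(c).
[3] r3 [IF closed(c) and flagged(c) and red(obj2) THEN green(obj2)]; r5 [IF wooden(obj2) THEN active(obj2)]. ⇒ new: green(obj2), active(obj2).
[4] r13 [IF active(obj2) and red(obj2) THEN cold(c)]. ⇒ new: cold(c).
[5] r2 [IF flies(obj2) and cold(c) THEN blue(c)]; r9 [IF cold(c) and green(obj2) THEN has_feathers(obj2)]. ⇒ new: blue(c), has_feathers(obj2).
[6] r6 [IF has_feathers(obj2) and blue(c) THEN has_feathers(c)]; r12 [IF has_feathers(obj2) and green(obj2) THEN signed(obj2)]. ⇒ new: has_feathers(c), signed(obj2).
[7] r11 [IF has_feathers(c) THEN cold(obj2)]. ⇒ new: cold(obj2).
cold(obj2) first appears in round 7.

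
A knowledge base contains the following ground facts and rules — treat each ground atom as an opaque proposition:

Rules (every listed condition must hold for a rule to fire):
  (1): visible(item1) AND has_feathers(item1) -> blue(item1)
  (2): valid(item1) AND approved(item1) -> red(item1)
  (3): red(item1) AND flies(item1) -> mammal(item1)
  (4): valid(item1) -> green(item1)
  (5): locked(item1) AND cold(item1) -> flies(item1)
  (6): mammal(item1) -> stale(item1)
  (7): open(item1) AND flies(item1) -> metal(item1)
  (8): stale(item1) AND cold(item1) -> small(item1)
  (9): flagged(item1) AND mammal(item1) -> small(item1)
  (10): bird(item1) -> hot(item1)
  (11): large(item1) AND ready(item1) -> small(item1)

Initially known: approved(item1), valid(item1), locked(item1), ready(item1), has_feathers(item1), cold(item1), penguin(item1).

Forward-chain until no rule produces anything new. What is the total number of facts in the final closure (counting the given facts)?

13

Round 1 fires (2), (4), (5), giving red(item1), green(item1), flies(item1).
Round 2 fires (3), giving mammal(item1).
Round 3 fires (6), giving stale(item1).
Round 4 fires (8), giving small(item1).
Closure: {approved(item1), cold(item1), flies(item1), green(item1), has_feathers(item1), locked(item1), mammal(item1), penguin(item1), ready(item1), red(item1), small(item1), stale(item1), valid(item1)} — 13 facts.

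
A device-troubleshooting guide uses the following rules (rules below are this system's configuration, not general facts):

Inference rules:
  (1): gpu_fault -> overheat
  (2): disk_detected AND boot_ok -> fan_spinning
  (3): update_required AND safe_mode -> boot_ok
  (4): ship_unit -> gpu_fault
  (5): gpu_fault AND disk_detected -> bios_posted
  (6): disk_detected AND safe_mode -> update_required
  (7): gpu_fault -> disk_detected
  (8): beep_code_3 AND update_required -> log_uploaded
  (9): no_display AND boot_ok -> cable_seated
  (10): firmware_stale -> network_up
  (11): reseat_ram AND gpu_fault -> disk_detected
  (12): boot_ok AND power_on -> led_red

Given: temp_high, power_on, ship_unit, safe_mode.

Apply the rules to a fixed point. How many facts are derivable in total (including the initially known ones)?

12

Round 1 fires (4), giving gpu_fault.
Round 2 fires (1), (7), giving overheat, disk_detected.
Round 3 fires (5), (6), giving bios_posted, update_required.
Round 4 fires (3), giving boot_ok.
Round 5 fires (2), (12), giving fan_spinning, led_red.
Closure: {bios_posted, boot_ok, disk_detected, fan_spinning, gpu_fault, led_red, overheat, power_on, safe_mode, ship_unit, temp_high, update_required} — 12 facts.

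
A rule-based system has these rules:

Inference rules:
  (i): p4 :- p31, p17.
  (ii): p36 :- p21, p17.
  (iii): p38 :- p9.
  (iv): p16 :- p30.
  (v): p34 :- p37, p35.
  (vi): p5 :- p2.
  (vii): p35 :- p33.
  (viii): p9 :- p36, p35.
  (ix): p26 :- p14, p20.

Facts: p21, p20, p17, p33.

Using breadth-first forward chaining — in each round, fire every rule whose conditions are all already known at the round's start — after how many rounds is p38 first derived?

Round 1: (ii) [p36 :- p21, p17.]; (vii) [p35 :- p33.]. Adds p36, p35.
Round 2: (viii) [p9 :- p36, p35.]. Adds p9.
Round 3: (iii) [p38 :- p9.]. Adds p38.
p38 first appears in round 3.

3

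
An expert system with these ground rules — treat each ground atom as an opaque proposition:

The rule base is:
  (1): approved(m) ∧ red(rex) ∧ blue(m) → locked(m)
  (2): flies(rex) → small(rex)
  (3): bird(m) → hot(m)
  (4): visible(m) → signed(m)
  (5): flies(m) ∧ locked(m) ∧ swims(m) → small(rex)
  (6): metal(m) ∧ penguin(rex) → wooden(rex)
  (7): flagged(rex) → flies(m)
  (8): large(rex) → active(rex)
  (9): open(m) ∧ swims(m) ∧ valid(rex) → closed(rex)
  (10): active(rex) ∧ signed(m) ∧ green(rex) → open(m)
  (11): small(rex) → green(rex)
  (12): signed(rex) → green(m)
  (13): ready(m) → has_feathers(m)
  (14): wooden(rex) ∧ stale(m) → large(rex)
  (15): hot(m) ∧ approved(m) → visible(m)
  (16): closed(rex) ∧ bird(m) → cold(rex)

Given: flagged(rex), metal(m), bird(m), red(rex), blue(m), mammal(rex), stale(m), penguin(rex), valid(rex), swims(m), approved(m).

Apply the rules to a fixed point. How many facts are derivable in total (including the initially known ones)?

Round 1 fires (1), (3), (6), (7), giving locked(m), hot(m), wooden(rex), flies(m).
Round 2 fires (5), (14), (15), giving small(rex), large(rex), visible(m).
Round 3 fires (4), (8), (11), giving signed(m), active(rex), green(rex).
Round 4 fires (10), giving open(m).
Round 5 fires (9), giving closed(rex).
Round 6 fires (16), giving cold(rex).
Closure: {active(rex), approved(m), bird(m), blue(m), closed(rex), cold(rex), flagged(rex), flies(m), green(rex), hot(m), large(rex), locked(m), mammal(rex), metal(m), open(m), penguin(rex), red(rex), signed(m), small(rex), stale(m), swims(m), valid(rex), visible(m), wooden(rex)} — 24 facts.

24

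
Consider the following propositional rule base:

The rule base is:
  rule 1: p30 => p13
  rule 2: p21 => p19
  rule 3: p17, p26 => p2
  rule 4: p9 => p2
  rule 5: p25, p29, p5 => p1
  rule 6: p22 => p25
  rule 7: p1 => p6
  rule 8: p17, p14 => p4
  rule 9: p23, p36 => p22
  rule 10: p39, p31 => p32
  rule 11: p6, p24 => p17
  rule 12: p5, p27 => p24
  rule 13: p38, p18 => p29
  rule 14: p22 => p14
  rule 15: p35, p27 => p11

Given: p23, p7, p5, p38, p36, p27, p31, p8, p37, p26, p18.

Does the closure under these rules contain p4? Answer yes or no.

Round 1 fires rule 9, rule 12, rule 13, giving p22, p24, p29.
Round 2 fires rule 6, rule 14, giving p25, p14.
Round 3 fires rule 5, giving p1.
Round 4 fires rule 7, giving p6.
Round 5 fires rule 11, giving p17.
Round 6 fires rule 3, rule 8, giving p2, p4.
p4 appears in round 6, so it is derivable.

yes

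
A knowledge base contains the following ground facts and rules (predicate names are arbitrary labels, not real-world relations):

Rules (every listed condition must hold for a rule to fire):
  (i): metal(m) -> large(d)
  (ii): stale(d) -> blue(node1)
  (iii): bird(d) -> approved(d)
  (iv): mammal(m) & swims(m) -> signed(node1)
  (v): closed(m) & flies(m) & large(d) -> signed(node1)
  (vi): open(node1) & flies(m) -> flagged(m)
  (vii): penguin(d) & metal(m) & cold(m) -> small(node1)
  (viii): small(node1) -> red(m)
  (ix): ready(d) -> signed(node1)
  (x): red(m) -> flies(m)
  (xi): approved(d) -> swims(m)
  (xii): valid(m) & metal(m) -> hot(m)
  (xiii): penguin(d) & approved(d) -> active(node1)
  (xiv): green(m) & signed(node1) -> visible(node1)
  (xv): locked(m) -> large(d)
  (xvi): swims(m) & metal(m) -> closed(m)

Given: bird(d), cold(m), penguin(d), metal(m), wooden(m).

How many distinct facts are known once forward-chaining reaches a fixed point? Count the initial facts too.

14

[1] (i) [metal(m) -> large(d)]; (iii) [bird(d) -> approved(d)]; (vii) [penguin(d) & metal(m) & cold(m) -> small(node1)]. ⇒ new: large(d), approved(d), small(node1).
[2] (viii) [small(node1) -> red(m)]; (xi) [approved(d) -> swims(m)]; (xiii) [penguin(d) & approved(d) -> active(node1)]. ⇒ new: red(m), swims(m), active(node1).
[3] (x) [red(m) -> flies(m)]; (xvi) [swims(m) & metal(m) -> closed(m)]. ⇒ new: flies(m), closed(m).
[4] (v) [closed(m) & flies(m) & large(d) -> signed(node1)]. ⇒ new: signed(node1).
Closure: {active(node1), approved(d), bird(d), closed(m), cold(m), flies(m), large(d), metal(m), penguin(d), red(m), signed(node1), small(node1), swims(m), wooden(m)} — 14 facts.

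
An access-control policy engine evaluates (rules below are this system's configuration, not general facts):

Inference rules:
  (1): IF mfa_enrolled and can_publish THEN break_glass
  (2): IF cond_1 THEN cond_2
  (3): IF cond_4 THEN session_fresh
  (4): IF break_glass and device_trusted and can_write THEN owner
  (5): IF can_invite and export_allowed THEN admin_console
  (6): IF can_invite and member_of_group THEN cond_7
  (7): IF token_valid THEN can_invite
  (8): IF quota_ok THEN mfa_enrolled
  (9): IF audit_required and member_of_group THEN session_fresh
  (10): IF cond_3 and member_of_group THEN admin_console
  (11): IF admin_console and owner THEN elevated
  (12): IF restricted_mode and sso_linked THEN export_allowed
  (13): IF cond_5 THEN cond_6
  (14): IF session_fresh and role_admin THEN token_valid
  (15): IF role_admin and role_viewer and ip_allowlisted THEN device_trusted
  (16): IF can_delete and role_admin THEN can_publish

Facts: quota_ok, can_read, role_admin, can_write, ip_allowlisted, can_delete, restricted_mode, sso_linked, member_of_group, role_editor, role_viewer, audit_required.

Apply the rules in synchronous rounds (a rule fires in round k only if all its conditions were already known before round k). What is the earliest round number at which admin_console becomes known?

Round 1: (8) [IF quota_ok THEN mfa_enrolled]; (9) [IF audit_required and member_of_group THEN session_fresh]; (12) [IF restricted_mode and sso_linked THEN export_allowed]; (15) [IF role_admin and role_viewer and ip_allowlisted THEN device_trusted]; (16) [IF can_delete and role_admin THEN can_publish]. New: mfa_enrolled, session_fresh, export_allowed, device_trusted, can_publish.
Round 2: (1) [IF mfa_enrolled and can_publish THEN break_glass]; (14) [IF session_fresh and role_admin THEN token_valid]. New: break_glass, token_valid.
Round 3: (4) [IF break_glass and device_trusted and can_write THEN owner]; (7) [IF token_valid THEN can_invite]. New: owner, can_invite.
Round 4: (5) [IF can_invite and export_allowed THEN admin_console]; (6) [IF can_invite and member_of_group THEN cond_7]. New: admin_console, cond_7.
admin_console first appears in round 4.

4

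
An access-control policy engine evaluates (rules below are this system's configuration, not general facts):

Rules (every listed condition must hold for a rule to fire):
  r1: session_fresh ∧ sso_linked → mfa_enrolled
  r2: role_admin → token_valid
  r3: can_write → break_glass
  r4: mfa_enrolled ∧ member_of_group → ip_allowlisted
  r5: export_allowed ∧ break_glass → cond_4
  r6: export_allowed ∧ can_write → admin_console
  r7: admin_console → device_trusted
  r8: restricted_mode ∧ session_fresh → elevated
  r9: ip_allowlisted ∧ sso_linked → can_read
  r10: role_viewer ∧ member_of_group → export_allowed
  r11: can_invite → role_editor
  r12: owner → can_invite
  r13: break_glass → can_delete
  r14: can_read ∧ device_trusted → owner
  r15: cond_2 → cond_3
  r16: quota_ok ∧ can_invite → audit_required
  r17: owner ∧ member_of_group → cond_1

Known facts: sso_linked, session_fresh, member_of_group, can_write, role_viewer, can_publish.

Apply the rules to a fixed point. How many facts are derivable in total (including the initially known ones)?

19

Round 1 — r1, r3, r10, derive mfa_enrolled, break_glass, export_allowed.
Round 2 — r4, r5, r6, r13, derive ip_allowlisted, cond_4, admin_console, can_delete.
Round 3 — r7, r9, derive device_trusted, can_read.
Round 4 — r14, derive owner.
Round 5 — r12, r17, derive can_invite, cond_1.
Round 6 — r11, derive role_editor.
Closure: {admin_console, break_glass, can_delete, can_invite, can_publish, can_read, can_write, cond_1, cond_4, device_trusted, export_allowed, ip_allowlisted, member_of_group, mfa_enrolled, owner, role_editor, role_viewer, session_fresh, sso_linked} — 19 facts.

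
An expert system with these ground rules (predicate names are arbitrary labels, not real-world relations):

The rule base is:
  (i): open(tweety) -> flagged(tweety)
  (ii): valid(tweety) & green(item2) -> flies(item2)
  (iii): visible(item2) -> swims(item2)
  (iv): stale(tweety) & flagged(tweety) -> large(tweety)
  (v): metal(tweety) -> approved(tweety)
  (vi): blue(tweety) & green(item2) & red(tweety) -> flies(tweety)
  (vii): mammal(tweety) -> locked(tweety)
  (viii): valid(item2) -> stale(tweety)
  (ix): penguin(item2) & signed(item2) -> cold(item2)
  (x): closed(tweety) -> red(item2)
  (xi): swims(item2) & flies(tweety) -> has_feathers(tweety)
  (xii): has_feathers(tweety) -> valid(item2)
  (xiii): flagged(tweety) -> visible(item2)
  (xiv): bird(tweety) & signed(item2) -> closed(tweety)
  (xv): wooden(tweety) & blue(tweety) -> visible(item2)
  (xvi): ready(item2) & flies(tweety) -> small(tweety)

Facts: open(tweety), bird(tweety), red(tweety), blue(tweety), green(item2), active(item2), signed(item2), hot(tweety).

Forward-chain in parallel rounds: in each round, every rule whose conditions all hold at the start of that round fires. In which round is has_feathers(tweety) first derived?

Round 1 fires (i), (vi), (xiv), giving flagged(tweety), flies(tweety), closed(tweety).
Round 2 fires (x), (xiii), giving red(item2), visible(item2).
Round 3 fires (iii), giving swims(item2).
Round 4 fires (xi), giving has_feathers(tweety).
has_feathers(tweety) first appears in round 4.

4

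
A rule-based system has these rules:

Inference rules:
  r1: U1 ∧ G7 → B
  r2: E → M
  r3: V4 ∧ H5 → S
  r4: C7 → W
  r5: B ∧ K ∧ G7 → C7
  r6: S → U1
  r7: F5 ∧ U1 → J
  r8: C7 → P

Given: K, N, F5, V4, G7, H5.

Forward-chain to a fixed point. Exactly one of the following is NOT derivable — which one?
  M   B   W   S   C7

Round 1 fires r3, giving S.
Round 2 fires r6, giving U1.
Round 3 fires r1, r7, giving B, J.
Round 4 fires r5, giving C7.
Round 5 fires r4, r8, giving W, P.
Derived: C7 (round 4), S (round 1), B (round 3), W (round 5). M never appears in any round.

M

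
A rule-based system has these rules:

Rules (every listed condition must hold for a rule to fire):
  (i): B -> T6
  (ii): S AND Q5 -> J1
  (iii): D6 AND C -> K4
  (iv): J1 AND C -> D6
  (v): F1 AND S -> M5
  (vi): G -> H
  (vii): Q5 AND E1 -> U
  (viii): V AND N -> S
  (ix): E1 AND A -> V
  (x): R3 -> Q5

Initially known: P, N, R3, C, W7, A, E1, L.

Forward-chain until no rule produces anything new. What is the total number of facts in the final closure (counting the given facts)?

15

Round 1: (ix) [E1 AND A -> V]; (x) [R3 -> Q5]. Adds V, Q5.
Round 2: (vii) [Q5 AND E1 -> U]; (viii) [V AND N -> S]. Adds U, S.
Round 3: (ii) [S AND Q5 -> J1]. Adds J1.
Round 4: (iv) [J1 AND C -> D6]. Adds D6.
Round 5: (iii) [D6 AND C -> K4]. Adds K4.
Closure: {A, C, D6, E1, J1, K4, L, N, P, Q5, R3, S, U, V, W7} — 15 facts.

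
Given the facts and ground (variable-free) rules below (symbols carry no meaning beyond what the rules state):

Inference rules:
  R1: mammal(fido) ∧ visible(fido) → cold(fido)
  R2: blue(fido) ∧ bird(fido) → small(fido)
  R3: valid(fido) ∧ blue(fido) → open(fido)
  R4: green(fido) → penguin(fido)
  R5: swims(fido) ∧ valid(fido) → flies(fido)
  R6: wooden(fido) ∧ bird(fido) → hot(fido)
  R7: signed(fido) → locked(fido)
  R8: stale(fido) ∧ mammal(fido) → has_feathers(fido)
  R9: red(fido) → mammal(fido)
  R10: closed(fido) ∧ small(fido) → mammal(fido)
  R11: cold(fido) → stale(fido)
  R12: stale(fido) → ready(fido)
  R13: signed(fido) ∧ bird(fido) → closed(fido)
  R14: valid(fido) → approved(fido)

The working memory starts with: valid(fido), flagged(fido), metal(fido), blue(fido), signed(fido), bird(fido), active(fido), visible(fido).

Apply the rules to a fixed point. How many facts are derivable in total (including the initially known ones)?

Round 1: R2 [blue(fido) ∧ bird(fido) → small(fido)]; R3 [valid(fido) ∧ blue(fido) → open(fido)]; R7 [signed(fido) → locked(fido)]; R13 [signed(fido) ∧ bird(fido) → closed(fido)]; R14 [valid(fido) → approved(fido)]. New: small(fido), open(fido), locked(fido), closed(fido), approved(fido).
Round 2: R10 [closed(fido) ∧ small(fido) → mammal(fido)]. New: mammal(fido).
Round 3: R1 [mammal(fido) ∧ visible(fido) → cold(fido)]. New: cold(fido).
Round 4: R11 [cold(fido) → stale(fido)]. New: stale(fido).
Round 5: R8 [stale(fido) ∧ mammal(fido) → has_feathers(fido)]; R12 [stale(fido) → ready(fido)]. New: has_feathers(fido), ready(fido).
Closure: {active(fido), approved(fido), bird(fido), blue(fido), closed(fido), cold(fido), flagged(fido), has_feathers(fido), locked(fido), mammal(fido), metal(fido), open(fido), ready(fido), signed(fido), small(fido), stale(fido), valid(fido), visible(fido)} — 18 facts.

18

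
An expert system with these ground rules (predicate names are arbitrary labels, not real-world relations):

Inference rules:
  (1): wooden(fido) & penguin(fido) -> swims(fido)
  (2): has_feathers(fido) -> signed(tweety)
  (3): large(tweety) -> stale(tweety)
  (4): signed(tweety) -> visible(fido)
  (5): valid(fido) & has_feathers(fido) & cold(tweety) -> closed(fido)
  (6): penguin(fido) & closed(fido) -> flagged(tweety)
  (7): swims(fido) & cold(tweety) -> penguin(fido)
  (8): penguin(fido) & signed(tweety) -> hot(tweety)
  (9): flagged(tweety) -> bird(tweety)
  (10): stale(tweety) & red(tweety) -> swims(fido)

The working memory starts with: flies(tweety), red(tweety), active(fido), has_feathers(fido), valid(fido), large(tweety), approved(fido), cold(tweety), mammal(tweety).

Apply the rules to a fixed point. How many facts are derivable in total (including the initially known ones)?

18

[1] (2) [has_feathers(fido) -> signed(tweety)]; (3) [large(tweety) -> stale(tweety)]; (5) [valid(fido) & has_feathers(fido) & cold(tweety) -> closed(fido)]. ⇒ new: signed(tweety), stale(tweety), closed(fido).
[2] (4) [signed(tweety) -> visible(fido)]; (10) [stale(tweety) & red(tweety) -> swims(fido)]. ⇒ new: visible(fido), swims(fido).
[3] (7) [swims(fido) & cold(tweety) -> penguin(fido)]. ⇒ new: penguin(fido).
[4] (6) [penguin(fido) & closed(fido) -> flagged(tweety)]; (8) [penguin(fido) & signed(tweety) -> hot(tweety)]. ⇒ new: flagged(tweety), hot(tweety).
[5] (9) [flagged(tweety) -> bird(tweety)]. ⇒ new: bird(tweety).
Closure: {active(fido), approved(fido), bird(tweety), closed(fido), cold(tweety), flagged(tweety), flies(tweety), has_feathers(fido), hot(tweety), large(tweety), mammal(tweety), penguin(fido), red(tweety), signed(tweety), stale(tweety), swims(fido), valid(fido), visible(fido)} — 18 facts.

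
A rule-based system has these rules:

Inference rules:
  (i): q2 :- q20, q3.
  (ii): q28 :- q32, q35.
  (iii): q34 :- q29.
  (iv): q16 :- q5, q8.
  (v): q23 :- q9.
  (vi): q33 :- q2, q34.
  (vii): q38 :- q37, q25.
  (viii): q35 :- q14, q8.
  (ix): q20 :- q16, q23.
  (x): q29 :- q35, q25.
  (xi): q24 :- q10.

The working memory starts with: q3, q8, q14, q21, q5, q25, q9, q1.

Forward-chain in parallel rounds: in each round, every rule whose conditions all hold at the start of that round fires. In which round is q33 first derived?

4

Round 1 fires (iv), (v), (viii), giving q16, q23, q35.
Round 2 fires (ix), (x), giving q20, q29.
Round 3 fires (i), (iii), giving q2, q34.
Round 4 fires (vi), giving q33.
q33 first appears in round 4.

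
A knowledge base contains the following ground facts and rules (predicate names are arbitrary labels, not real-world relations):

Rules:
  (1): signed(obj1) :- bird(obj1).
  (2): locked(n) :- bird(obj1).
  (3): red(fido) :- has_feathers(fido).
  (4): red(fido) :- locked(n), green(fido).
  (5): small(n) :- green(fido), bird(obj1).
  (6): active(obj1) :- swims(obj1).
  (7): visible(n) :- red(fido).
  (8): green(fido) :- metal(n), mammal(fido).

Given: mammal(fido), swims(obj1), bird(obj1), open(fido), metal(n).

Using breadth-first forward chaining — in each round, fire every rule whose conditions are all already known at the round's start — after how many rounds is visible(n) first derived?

3

Round 1: (1) [signed(obj1) :- bird(obj1).]; (2) [locked(n) :- bird(obj1).]; (6) [active(obj1) :- swims(obj1).]; (8) [green(fido) :- metal(n), mammal(fido).]. New: signed(obj1), locked(n), active(obj1), green(fido).
Round 2: (4) [red(fido) :- locked(n), green(fido).]; (5) [small(n) :- green(fido), bird(obj1).]. New: red(fido), small(n).
Round 3: (7) [visible(n) :- red(fido).]. New: visible(n).
visible(n) first appears in round 3.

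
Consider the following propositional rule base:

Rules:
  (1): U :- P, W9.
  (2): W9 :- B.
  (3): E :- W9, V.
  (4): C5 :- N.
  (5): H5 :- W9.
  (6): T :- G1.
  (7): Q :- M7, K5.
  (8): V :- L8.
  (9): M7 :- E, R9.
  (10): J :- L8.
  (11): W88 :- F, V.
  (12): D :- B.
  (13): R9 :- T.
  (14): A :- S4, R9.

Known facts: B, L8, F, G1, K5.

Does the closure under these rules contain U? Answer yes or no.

no

Round 1: (2) [W9 :- B.]; (6) [T :- G1.]; (8) [V :- L8.]; (10) [J :- L8.]; (12) [D :- B.]. New: W9, T, V, J, D.
Round 2: (3) [E :- W9, V.]; (5) [H5 :- W9.]; (11) [W88 :- F, V.]; (13) [R9 :- T.]. New: E, H5, W88, R9.
Round 3: (9) [M7 :- E, R9.]. New: M7.
Round 4: (7) [Q :- M7, K5.]. New: Q.
Fixed point reached. U is concluded only by (1); (1) needs P (never derived).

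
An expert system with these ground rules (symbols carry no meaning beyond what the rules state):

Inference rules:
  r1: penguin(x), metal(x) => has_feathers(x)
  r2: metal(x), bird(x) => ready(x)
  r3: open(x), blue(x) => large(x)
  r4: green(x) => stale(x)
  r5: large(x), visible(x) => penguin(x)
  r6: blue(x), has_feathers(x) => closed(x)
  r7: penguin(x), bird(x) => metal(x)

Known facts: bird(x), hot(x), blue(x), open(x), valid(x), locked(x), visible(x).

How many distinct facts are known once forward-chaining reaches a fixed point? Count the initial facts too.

13

Round 1: r3 [open(x), blue(x) => large(x)]. New: large(x).
Round 2: r5 [large(x), visible(x) => penguin(x)]. New: penguin(x).
Round 3: r7 [penguin(x), bird(x) => metal(x)]. New: metal(x).
Round 4: r1 [penguin(x), metal(x) => has_feathers(x)]; r2 [metal(x), bird(x) => ready(x)]. New: has_feathers(x), ready(x).
Round 5: r6 [blue(x), has_feathers(x) => closed(x)]. New: closed(x).
Closure: {bird(x), blue(x), closed(x), has_feathers(x), hot(x), large(x), locked(x), metal(x), open(x), penguin(x), ready(x), valid(x), visible(x)} — 13 facts.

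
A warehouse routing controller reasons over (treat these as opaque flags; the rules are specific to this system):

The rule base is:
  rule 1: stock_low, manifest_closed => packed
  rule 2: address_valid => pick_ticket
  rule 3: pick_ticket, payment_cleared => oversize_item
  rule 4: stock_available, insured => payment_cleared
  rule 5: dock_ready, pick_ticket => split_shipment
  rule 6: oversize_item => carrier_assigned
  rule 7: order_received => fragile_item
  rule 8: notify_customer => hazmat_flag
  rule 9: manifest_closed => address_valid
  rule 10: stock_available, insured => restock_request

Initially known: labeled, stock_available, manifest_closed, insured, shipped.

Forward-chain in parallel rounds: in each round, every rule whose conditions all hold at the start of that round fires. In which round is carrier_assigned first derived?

4

Round 1: rule 4 [stock_available, insured => payment_cleared]; rule 9 [manifest_closed => address_valid]; rule 10 [stock_available, insured => restock_request]. Adds payment_cleared, address_valid, restock_request.
Round 2: rule 2 [address_valid => pick_ticket]. Adds pick_ticket.
Round 3: rule 3 [pick_ticket, payment_cleared => oversize_item]. Adds oversize_item.
Round 4: rule 6 [oversize_item => carrier_assigned]. Adds carrier_assigned.
carrier_assigned first appears in round 4.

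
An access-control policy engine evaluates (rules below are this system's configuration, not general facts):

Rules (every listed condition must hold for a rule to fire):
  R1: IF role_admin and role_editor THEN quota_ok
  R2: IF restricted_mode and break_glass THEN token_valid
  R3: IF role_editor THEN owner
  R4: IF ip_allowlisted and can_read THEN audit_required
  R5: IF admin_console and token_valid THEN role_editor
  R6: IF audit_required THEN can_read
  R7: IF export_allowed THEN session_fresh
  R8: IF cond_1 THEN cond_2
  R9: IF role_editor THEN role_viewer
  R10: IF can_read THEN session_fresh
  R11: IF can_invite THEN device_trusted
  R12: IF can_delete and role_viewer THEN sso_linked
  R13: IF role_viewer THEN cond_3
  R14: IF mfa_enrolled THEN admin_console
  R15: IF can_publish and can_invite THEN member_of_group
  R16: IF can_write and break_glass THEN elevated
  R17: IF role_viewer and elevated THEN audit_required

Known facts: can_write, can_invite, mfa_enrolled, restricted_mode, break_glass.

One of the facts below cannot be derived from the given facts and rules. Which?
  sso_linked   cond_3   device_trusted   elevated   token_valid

Round 1: R2 [IF restricted_mode and break_glass THEN token_valid]; R11 [IF can_invite THEN device_trusted]; R14 [IF mfa_enrolled THEN admin_console]; R16 [IF can_write and break_glass THEN elevated]. Adds token_valid, device_trusted, admin_console, elevated.
Round 2: R5 [IF admin_console and token_valid THEN role_editor]. Adds role_editor.
Round 3: R3 [IF role_editor THEN owner]; R9 [IF role_editor THEN role_viewer]. Adds owner, role_viewer.
Round 4: R13 [IF role_viewer THEN cond_3]; R17 [IF role_viewer and elevated THEN audit_required]. Adds cond_3, audit_required.
Round 5: R6 [IF audit_required THEN can_read]. Adds can_read.
Round 6: R10 [IF can_read THEN session_fresh]. Adds session_fresh.
Derived: cond_3 (round 4), device_trusted (round 1), token_valid (round 1), elevated (round 1). sso_linked never appears in any round.

sso_linked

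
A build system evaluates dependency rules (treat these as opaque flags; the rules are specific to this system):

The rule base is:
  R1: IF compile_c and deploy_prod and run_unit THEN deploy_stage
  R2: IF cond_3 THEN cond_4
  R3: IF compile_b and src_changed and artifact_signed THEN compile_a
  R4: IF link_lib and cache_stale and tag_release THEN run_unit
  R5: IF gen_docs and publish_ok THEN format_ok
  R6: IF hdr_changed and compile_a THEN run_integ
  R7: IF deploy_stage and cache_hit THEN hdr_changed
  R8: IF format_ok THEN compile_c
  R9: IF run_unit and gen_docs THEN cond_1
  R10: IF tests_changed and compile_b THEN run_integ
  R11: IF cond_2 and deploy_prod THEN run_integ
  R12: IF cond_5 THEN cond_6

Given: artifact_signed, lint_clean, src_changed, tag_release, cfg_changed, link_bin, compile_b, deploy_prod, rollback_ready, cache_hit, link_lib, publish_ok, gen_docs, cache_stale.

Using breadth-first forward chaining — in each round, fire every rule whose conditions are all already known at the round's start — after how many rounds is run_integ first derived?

5

Round 1: R3 [IF compile_b and src_changed and artifact_signed THEN compile_a]; R4 [IF link_lib and cache_stale and tag_release THEN run_unit]; R5 [IF gen_docs and publish_ok THEN format_ok]. New: compile_a, run_unit, format_ok.
Round 2: R8 [IF format_ok THEN compile_c]; R9 [IF run_unit and gen_docs THEN cond_1]. New: compile_c, cond_1.
Round 3: R1 [IF compile_c and deploy_prod and run_unit THEN deploy_stage]. New: deploy_stage.
Round 4: R7 [IF deploy_stage and cache_hit THEN hdr_changed]. New: hdr_changed.
Round 5: R6 [IF hdr_changed and compile_a THEN run_integ]. New: run_integ.
run_integ first appears in round 5.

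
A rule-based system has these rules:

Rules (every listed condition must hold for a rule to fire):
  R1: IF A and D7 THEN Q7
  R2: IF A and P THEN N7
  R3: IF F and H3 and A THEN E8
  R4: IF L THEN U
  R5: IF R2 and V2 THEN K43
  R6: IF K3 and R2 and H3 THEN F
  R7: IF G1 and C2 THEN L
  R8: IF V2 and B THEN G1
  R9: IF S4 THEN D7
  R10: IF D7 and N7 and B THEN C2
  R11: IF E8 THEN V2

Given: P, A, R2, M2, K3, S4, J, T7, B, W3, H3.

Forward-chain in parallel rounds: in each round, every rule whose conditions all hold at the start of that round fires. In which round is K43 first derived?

4

Round 1: R2 [IF A and P THEN N7]; R6 [IF K3 and R2 and H3 THEN F]; R9 [IF S4 THEN D7]. Adds N7, F, D7.
Round 2: R1 [IF A and D7 THEN Q7]; R3 [IF F and H3 and A THEN E8]; R10 [IF D7 and N7 and B THEN C2]. Adds Q7, E8, C2.
Round 3: R11 [IF E8 THEN V2]. Adds V2.
Round 4: R5 [IF R2 and V2 THEN K43]; R8 [IF V2 and B THEN G1]. Adds K43, G1.
K43 first appears in round 4.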